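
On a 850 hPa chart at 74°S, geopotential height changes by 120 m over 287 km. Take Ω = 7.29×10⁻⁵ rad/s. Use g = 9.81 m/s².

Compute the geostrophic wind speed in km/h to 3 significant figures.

105 km/h

Coriolis parameter at 74°S:
f = 2Ω sin φ = 2 × 7.29×10⁻⁵ × sin 74° = 1.40×10⁻⁴ s⁻¹
Height gradient: |∂Z/∂n| = 120 m / 287000 m = 4.18×10⁻⁴
On a pressure surface, geostrophic balance gives V_g = (g/f)|∂Z/∂n|:
V_g = 9.81 × 4.18×10⁻⁴ / 1.40×10⁻⁴ = 29.3 m/s
Converting: 29.3 m/s × 3.6 = 105 km/h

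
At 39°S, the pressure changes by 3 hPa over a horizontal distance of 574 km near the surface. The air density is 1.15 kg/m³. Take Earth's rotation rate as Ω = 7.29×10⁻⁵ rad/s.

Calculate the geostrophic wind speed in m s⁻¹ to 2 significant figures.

5.0 m s⁻¹

Coriolis parameter at 39°S:
f = 2Ω sin φ = 2 × 7.29×10⁻⁵ × sin 39° = 9.18×10⁻⁵ s⁻¹
Pressure gradient: |∂P/∂n| = 300 Pa / 574000 m = 5.23×10⁻⁴ Pa/m
Geostrophic balance (pressure-gradient force = Coriolis force):
V_g = (1/(fρ)) |∂P/∂n| = 5.23×10⁻⁴ / (9.18×10⁻⁵ × 1.15) = 4.95 m/s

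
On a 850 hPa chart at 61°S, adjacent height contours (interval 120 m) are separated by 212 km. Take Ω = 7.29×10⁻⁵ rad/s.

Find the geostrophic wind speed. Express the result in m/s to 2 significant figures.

Coriolis parameter at 61°S:
f = 2Ω sin φ = 2 × 7.29×10⁻⁵ × sin 61° = 1.28×10⁻⁴ s⁻¹
Height gradient: |∂Z/∂n| = 120 m / 212000 m = 5.66×10⁻⁴
On a pressure surface, geostrophic balance gives V_g = (g/f)|∂Z/∂n|:
V_g = 9.81 × 5.66×10⁻⁴ / 1.28×10⁻⁴ = 43.5 m/s

44 m/s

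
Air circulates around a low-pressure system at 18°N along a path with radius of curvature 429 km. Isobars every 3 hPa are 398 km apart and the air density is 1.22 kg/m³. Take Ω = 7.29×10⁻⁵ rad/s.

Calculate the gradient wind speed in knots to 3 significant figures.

Coriolis parameter at 18°N:
f = 2Ω sin φ = 2 × 7.29×10⁻⁵ × sin 18° = 4.51×10⁻⁵ s⁻¹
Pressure gradient: |∂P/∂n| = 300 Pa / 398000 m = 7.54×10⁻⁴ Pa/m
Geostrophic speed: V_g = |∂P/∂n|/(fρ) = 7.54×10⁻⁴/(4.51×10⁻⁵ × 1.22) = 13.7 m/s
Around a low, centrifugal force acts outward with Coriolis, so pressure-gradient force balances both:
(1/ρ)|∂P/∂n| = fV + V²/R  →  V² + fR·V − fR·V_g = 0
With fR = 4.51×10⁻⁵ × 429×10³ m = 19.3 m/s:
V = [−fR + √((fR)² + 4 fR V_g)]/2 = [−19.3 + √(19.3² + 4×19.3×13.7)]/2 = 9.27 m/s
Subgeostrophic (V < V_g = 13.7 m/s), as expected around a low.
Converting: 9.27 m/s × 1.944 = 18.0 knots

18.0 knots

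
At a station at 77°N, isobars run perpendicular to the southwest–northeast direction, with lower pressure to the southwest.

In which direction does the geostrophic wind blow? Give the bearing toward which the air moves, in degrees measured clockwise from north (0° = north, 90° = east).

The pressure-gradient force points toward the southwest (bearing 225°).
Geostrophic balance: in the Northern Hemisphere the Coriolis force deflects motion to the right, so the geostrophic wind blows 90° to the right of the pressure-gradient force (low pressure on the left).
Rotating 225° by 90° clockwise gives 315° — the wind blows toward the northwest.

315°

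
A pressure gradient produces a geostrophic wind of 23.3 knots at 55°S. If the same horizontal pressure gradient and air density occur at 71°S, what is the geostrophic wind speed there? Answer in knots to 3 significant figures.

20.2 knots

With the same pressure gradient and density, V_g ∝ 1/f ∝ 1/sin φ.
V₂ = V₁ · sin φ₁ / sin φ₂ = 23.3 × sin 55° / sin 71°
V₂ = 23.3 × 0.8192/0.9455 = 20.2 knots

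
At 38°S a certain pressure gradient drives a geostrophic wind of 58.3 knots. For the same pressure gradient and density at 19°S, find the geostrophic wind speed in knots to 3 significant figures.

With the same pressure gradient and density, V_g ∝ 1/f ∝ 1/sin φ.
V₂ = V₁ · sin φ₁ / sin φ₂ = 58.3 × sin 38° / sin 19°
V₂ = 58.3 × 0.6157/0.3256 = 110 knots

110 knots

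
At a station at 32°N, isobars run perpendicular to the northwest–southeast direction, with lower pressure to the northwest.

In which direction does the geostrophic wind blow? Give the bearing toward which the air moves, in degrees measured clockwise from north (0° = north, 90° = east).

The pressure-gradient force points toward the northwest (bearing 315°).
Geostrophic balance: in the Northern Hemisphere the Coriolis force deflects motion to the right, so the geostrophic wind blows 90° to the right of the pressure-gradient force (low pressure on the left).
Rotating 315° by 90° clockwise gives 045° — the wind blows toward the northeast.

045°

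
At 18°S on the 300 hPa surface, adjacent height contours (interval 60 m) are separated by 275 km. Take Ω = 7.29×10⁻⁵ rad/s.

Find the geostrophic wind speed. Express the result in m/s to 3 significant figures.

47.5 m/s

Coriolis parameter at 18°S:
f = 2Ω sin φ = 2 × 7.29×10⁻⁵ × sin 18° = 4.51×10⁻⁵ s⁻¹
Height gradient: |∂Z/∂n| = 60 m / 275000 m = 2.18×10⁻⁴
On a pressure surface, geostrophic balance gives V_g = (g/f)|∂Z/∂n|:
V_g = 9.81 × 2.18×10⁻⁴ / 4.51×10⁻⁵ = 47.5 m/s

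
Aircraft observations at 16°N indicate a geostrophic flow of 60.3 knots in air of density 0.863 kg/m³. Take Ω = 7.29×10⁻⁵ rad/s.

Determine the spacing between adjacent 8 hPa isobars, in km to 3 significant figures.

Coriolis parameter at 16°N:
f = 2Ω sin φ = 2 × 7.29×10⁻⁵ × sin 16° = 4.02×10⁻⁵ s⁻¹
Wind speed in SI: 60.3 knots = 31.0 m/s
Geostrophic balance rearranged: |∂P/∂n| = f ρ V_g
|∂P/∂n| = 4.02×10⁻⁵ × 0.863 × 31.0 = 1.08×10⁻³ Pa/m
Isobar spacing: Δn = ΔP/|∂P/∂n| = 800 Pa / 1.08×10⁻³ Pa/m = 743581 m ≈ 744 km

744 km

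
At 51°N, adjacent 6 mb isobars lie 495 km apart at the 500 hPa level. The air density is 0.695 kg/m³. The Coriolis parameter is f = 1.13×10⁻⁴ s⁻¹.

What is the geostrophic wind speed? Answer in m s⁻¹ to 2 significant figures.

15 m s⁻¹

Pressure gradient: |∂P/∂n| = 600 Pa / 495000 m = 1.21×10⁻³ Pa/m
Geostrophic balance (pressure-gradient force = Coriolis force):
V_g = (1/(fρ)) |∂P/∂n| = 1.21×10⁻³ / (1.13×10⁻⁴ × 0.695) = 15.4 m/s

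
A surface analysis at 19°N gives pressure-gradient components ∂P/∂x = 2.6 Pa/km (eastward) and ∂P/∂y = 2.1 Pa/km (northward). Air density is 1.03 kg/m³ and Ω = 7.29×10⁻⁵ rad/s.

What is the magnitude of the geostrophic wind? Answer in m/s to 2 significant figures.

Coriolis parameter at 19°N:
f = 2Ω sin φ = 2 × 7.29×10⁻⁵ × sin 19° = 4.75×10⁻⁵ s⁻¹
Component geostrophic relations (x east, y north):
u_g = −(1/(fρ)) ∂P/∂y,  v_g = (1/(fρ)) ∂P/∂x
u_g = −(2.1×10⁻³)/(4.75×10⁻⁵ × 1.03) = −43.0 m/s;  v_g = (2.6×10⁻³)/(4.75×10⁻⁵ × 1.03) = 53.2 m/s
|V_g| = √(u_g² + v_g²) = 68.4 m/s

68 m/s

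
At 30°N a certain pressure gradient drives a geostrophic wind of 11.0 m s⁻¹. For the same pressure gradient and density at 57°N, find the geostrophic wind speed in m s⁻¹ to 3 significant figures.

6.56 m s⁻¹

With the same pressure gradient and density, V_g ∝ 1/f ∝ 1/sin φ.
V₂ = V₁ · sin φ₁ / sin φ₂ = 11.0 × sin 30° / sin 57°
V₂ = 11.0 × 0.5000/0.8387 = 6.56 m s⁻¹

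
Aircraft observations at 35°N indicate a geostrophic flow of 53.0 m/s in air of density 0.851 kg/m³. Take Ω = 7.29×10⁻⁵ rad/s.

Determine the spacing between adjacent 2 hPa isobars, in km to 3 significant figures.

53.0 km

Coriolis parameter at 35°N:
f = 2Ω sin φ = 2 × 7.29×10⁻⁵ × sin 35° = 8.36×10⁻⁵ s⁻¹
Geostrophic balance rearranged: |∂P/∂n| = f ρ V_g
|∂P/∂n| = 8.36×10⁻⁵ × 0.851 × 53.0 = 3.77×10⁻³ Pa/m
Isobar spacing: Δn = ΔP/|∂P/∂n| = 200 Pa / 3.77×10⁻³ Pa/m = 53024 m ≈ 53.0 km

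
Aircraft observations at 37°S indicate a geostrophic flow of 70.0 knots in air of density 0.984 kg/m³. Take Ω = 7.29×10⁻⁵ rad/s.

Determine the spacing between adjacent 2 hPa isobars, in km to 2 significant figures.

Coriolis parameter at 37°S:
f = 2Ω sin φ = 2 × 7.29×10⁻⁵ × sin 37° = 8.77×10⁻⁵ s⁻¹
Wind speed in SI: 70.0 knots = 36.0 m/s
Geostrophic balance rearranged: |∂P/∂n| = f ρ V_g
|∂P/∂n| = 8.77×10⁻⁵ × 0.984 × 36.0 = 3.11×10⁻³ Pa/m
Isobar spacing: Δn = ΔP/|∂P/∂n| = 200 Pa / 3.11×10⁻³ Pa/m = 64325 m ≈ 64 km

64 km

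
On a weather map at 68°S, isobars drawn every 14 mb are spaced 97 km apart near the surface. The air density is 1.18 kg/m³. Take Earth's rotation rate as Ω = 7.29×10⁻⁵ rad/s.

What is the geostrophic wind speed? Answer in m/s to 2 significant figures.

90 m/s

Coriolis parameter at 68°S:
f = 2Ω sin φ = 2 × 7.29×10⁻⁵ × sin 68° = 1.35×10⁻⁴ s⁻¹
Pressure gradient: |∂P/∂n| = 1400 Pa / 97000 m = 1.44×10⁻² Pa/m
Geostrophic balance (pressure-gradient force = Coriolis force):
V_g = (1/(fρ)) |∂P/∂n| = 1.44×10⁻² / (1.35×10⁻⁴ × 1.18) = 90.5 m/s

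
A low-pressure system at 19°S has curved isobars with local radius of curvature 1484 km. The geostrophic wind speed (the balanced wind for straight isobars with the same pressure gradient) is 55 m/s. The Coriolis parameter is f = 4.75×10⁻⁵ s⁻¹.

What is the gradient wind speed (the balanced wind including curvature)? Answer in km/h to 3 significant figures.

Around a low, centrifugal force acts outward with Coriolis, so pressure-gradient force balances both:
(1/ρ)|∂P/∂n| = fV + V²/R  →  V² + fR·V − fR·V_g = 0
With fR = 4.75×10⁻⁵ × 1484×10³ m = 70.5 m/s:
V = [−fR + √((fR)² + 4 fR V_g)]/2 = [−70.5 + √(70.5² + 4×70.5×55)]/2 = 36.3 m/s
Subgeostrophic (V < V_g = 55 m/s), as expected around a low.
Converting: 36.3 m/s × 3.6 = 131 km/h

131 km/h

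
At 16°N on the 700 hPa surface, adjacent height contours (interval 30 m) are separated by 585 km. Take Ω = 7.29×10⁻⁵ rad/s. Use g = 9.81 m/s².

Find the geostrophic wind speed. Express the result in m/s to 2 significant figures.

13 m/s

Coriolis parameter at 16°N:
f = 2Ω sin φ = 2 × 7.29×10⁻⁵ × sin 16° = 4.02×10⁻⁵ s⁻¹
Height gradient: |∂Z/∂n| = 30 m / 585000 m = 5.13×10⁻⁵
On a pressure surface, geostrophic balance gives V_g = (g/f)|∂Z/∂n|:
V_g = 9.81 × 5.13×10⁻⁵ / 4.02×10⁻⁵ = 12.5 m/s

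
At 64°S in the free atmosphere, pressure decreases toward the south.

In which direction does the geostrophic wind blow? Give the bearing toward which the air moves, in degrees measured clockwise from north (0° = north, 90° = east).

090°

The pressure-gradient force points toward the south (bearing 180°).
Geostrophic balance: in the Southern Hemisphere the Coriolis force deflects motion to the left, so the geostrophic wind blows 90° to the left of the pressure-gradient force (low pressure on the right).
Rotating 180° by 90° counterclockwise gives 090° — the wind blows toward the east.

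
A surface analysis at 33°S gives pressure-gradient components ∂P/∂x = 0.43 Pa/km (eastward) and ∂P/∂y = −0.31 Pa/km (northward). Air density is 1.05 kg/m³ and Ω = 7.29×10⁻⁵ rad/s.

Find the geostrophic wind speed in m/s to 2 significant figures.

Coriolis parameter at 33°S:
f = 2Ω sin φ = 2 × 7.29×10⁻⁵ × sin 33° = 7.94×10⁻⁵ s⁻¹
In the Southern Hemisphere f is negative: f = −7.94×10⁻⁵ s⁻¹.
Component geostrophic relations (x east, y north):
u_g = −(1/(fρ)) ∂P/∂y,  v_g = (1/(fρ)) ∂P/∂x
u_g = −(−0.31×10⁻³)/(−7.94×10⁻⁵ × 1.05) = −3.72 m/s;  v_g = (0.43×10⁻³)/(−7.94×10⁻⁵ × 1.05) = −5.16 m/s
|V_g| = √(u_g² + v_g²) = 6.36 m/s

6.4 m/s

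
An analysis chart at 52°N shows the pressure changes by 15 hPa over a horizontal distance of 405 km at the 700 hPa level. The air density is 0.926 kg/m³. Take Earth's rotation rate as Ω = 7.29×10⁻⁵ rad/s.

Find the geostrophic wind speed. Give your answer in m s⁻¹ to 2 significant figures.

35 m s⁻¹

Coriolis parameter at 52°N:
f = 2Ω sin φ = 2 × 7.29×10⁻⁵ × sin 52° = 1.15×10⁻⁴ s⁻¹
Pressure gradient: |∂P/∂n| = 1500 Pa / 405000 m = 3.70×10⁻³ Pa/m
Geostrophic balance (pressure-gradient force = Coriolis force):
V_g = (1/(fρ)) |∂P/∂n| = 3.70×10⁻³ / (1.15×10⁻⁴ × 0.926) = 34.8 m/s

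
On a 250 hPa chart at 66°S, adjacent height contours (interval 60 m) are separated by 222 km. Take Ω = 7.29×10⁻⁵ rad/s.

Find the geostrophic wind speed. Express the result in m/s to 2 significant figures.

20 m/s

Coriolis parameter at 66°S:
f = 2Ω sin φ = 2 × 7.29×10⁻⁵ × sin 66° = 1.33×10⁻⁴ s⁻¹
Height gradient: |∂Z/∂n| = 60 m / 222000 m = 2.70×10⁻⁴
On a pressure surface, geostrophic balance gives V_g = (g/f)|∂Z/∂n|:
V_g = 9.81 × 2.70×10⁻⁴ / 1.33×10⁻⁴ = 19.9 m/s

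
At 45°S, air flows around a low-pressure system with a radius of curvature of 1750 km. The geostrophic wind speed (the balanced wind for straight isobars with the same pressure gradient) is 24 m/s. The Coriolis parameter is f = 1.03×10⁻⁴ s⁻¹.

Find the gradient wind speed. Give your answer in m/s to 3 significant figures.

21.4 m/s

Around a low, centrifugal force acts outward with Coriolis, so pressure-gradient force balances both:
(1/ρ)|∂P/∂n| = fV + V²/R  →  V² + fR·V − fR·V_g = 0
With fR = 1.03×10⁻⁴ × 1750×10³ m = 180 m/s:
V = [−fR + √((fR)² + 4 fR V_g)]/2 = [−180 + √(180² + 4×180×24)]/2 = 21.4 m/s
Subgeostrophic (V < V_g = 24 m/s), as expected around a low.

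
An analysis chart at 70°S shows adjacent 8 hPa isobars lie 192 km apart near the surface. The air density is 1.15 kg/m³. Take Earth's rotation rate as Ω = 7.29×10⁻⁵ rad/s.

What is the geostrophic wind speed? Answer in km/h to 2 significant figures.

95 km/h

Coriolis parameter at 70°S:
f = 2Ω sin φ = 2 × 7.29×10⁻⁵ × sin 70° = 1.37×10⁻⁴ s⁻¹
Pressure gradient: |∂P/∂n| = 800 Pa / 192000 m = 4.17×10⁻³ Pa/m
Geostrophic balance (pressure-gradient force = Coriolis force):
V_g = (1/(fρ)) |∂P/∂n| = 4.17×10⁻³ / (1.37×10⁻⁴ × 1.15) = 26.4 m/s
Converting: 26.4 m/s × 3.6 = 95 km/h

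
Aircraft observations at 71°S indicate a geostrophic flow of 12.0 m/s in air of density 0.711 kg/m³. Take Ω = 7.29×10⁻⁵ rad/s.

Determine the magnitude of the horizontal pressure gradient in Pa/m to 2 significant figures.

Coriolis parameter at 71°S:
f = 2Ω sin φ = 2 × 7.29×10⁻⁵ × sin 71° = 1.38×10⁻⁴ s⁻¹
Geostrophic balance rearranged: |∂P/∂n| = f ρ V_g
|∂P/∂n| = 1.38×10⁻⁴ × 0.711 × 12.0 = 1.18×10⁻³ Pa/m

1.2×10⁻³ Pa/m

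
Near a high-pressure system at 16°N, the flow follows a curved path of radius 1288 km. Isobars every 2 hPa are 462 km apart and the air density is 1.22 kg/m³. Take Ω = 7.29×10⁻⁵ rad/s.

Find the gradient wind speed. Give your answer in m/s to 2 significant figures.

11 m/s

Coriolis parameter at 16°N:
f = 2Ω sin φ = 2 × 7.29×10⁻⁵ × sin 16° = 4.02×10⁻⁵ s⁻¹
Pressure gradient: |∂P/∂n| = 200 Pa / 462000 m = 4.33×10⁻⁴ Pa/m
Geostrophic speed: V_g = |∂P/∂n|/(fρ) = 4.33×10⁻⁴/(4.02×10⁻⁵ × 1.22) = 8.83 m/s
Around a high, pressure-gradient force acts outward with centrifugal, so Coriolis balances both:
fV = (1/ρ)|∂P/∂n| + V²/R  →  V² − fR·V + fR·V_g = 0
With fR = 4.02×10⁻⁵ × 1288×10³ m = 51.8 m/s:
V = [fR − √((fR)² − 4 fR V_g)]/2 = [51.8 − √(51.8² − 4×51.8×8.83)]/2 = 11.3 m/s
Supergeostrophic (V > V_g = 8.83 m/s), as expected around a high.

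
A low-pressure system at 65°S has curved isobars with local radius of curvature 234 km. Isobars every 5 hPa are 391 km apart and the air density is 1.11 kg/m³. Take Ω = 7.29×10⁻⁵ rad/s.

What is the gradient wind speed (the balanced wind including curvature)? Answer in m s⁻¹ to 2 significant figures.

7.1 m s⁻¹

Coriolis parameter at 65°S:
f = 2Ω sin φ = 2 × 7.29×10⁻⁵ × sin 65° = 1.32×10⁻⁴ s⁻¹
Pressure gradient: |∂P/∂n| = 500 Pa / 391000 m = 1.28×10⁻³ Pa/m
Geostrophic speed: V_g = |∂P/∂n|/(fρ) = 1.28×10⁻³/(1.32×10⁻⁴ × 1.11) = 8.72 m/s
Around a low, centrifugal force acts outward with Coriolis, so pressure-gradient force balances both:
(1/ρ)|∂P/∂n| = fV + V²/R  →  V² + fR·V − fR·V_g = 0
With fR = 1.32×10⁻⁴ × 234×10³ m = 30.9 m/s:
V = [−fR + √((fR)² + 4 fR V_g)]/2 = [−30.9 + √(30.9² + 4×30.9×8.72)]/2 = 7.09 m/s
Subgeostrophic (V < V_g = 8.72 m/s), as expected around a low.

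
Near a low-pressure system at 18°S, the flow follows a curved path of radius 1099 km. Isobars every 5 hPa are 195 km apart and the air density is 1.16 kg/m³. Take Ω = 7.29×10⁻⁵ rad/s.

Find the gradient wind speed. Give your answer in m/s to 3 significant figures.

30.4 m/s

Coriolis parameter at 18°S:
f = 2Ω sin φ = 2 × 7.29×10⁻⁵ × sin 18° = 4.51×10⁻⁵ s⁻¹
Pressure gradient: |∂P/∂n| = 500 Pa / 195000 m = 2.56×10⁻³ Pa/m
Geostrophic speed: V_g = |∂P/∂n|/(fρ) = 2.56×10⁻³/(4.51×10⁻⁵ × 1.16) = 49.1 m/s
Around a low, centrifugal force acts outward with Coriolis, so pressure-gradient force balances both:
(1/ρ)|∂P/∂n| = fV + V²/R  →  V² + fR·V − fR·V_g = 0
With fR = 4.51×10⁻⁵ × 1099×10³ m = 49.5 m/s:
V = [−fR + √((fR)² + 4 fR V_g)]/2 = [−49.5 + √(49.5² + 4×49.5×49.1)]/2 = 30.4 m/s
Subgeostrophic (V < V_g = 49.1 m/s), as expected around a low.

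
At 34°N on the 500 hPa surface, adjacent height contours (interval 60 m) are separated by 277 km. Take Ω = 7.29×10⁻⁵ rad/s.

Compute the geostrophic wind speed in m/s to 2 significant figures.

Coriolis parameter at 34°N:
f = 2Ω sin φ = 2 × 7.29×10⁻⁵ × sin 34° = 8.15×10⁻⁵ s⁻¹
Height gradient: |∂Z/∂n| = 60 m / 277000 m = 2.17×10⁻⁴
On a pressure surface, geostrophic balance gives V_g = (g/f)|∂Z/∂n|:
V_g = 9.81 × 2.17×10⁻⁴ / 8.15×10⁻⁵ = 26.1 m/s

26 m/s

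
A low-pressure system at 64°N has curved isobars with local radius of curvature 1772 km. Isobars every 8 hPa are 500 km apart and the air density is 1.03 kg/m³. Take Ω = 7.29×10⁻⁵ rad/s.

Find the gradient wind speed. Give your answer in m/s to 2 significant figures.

Coriolis parameter at 64°N:
f = 2Ω sin φ = 2 × 7.29×10⁻⁵ × sin 64° = 1.31×10⁻⁴ s⁻¹
Pressure gradient: |∂P/∂n| = 800 Pa / 500000 m = 1.60×10⁻³ Pa/m
Geostrophic speed: V_g = |∂P/∂n|/(fρ) = 1.60×10⁻³/(1.31×10⁻⁴ × 1.03) = 11.9 m/s
Around a low, centrifugal force acts outward with Coriolis, so pressure-gradient force balances both:
(1/ρ)|∂P/∂n| = fV + V²/R  →  V² + fR·V − fR·V_g = 0
With fR = 1.31×10⁻⁴ × 1772×10³ m = 232 m/s:
V = [−fR + √((fR)² + 4 fR V_g)]/2 = [−232 + √(232² + 4×232×11.9)]/2 = 11.3 m/s
Subgeostrophic (V < V_g = 11.9 m/s), as expected around a low.

11 m/s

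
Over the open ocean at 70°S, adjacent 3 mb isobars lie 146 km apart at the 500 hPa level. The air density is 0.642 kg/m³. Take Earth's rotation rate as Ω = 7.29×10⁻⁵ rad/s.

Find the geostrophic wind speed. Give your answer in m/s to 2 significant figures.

Coriolis parameter at 70°S:
f = 2Ω sin φ = 2 × 7.29×10⁻⁵ × sin 70° = 1.37×10⁻⁴ s⁻¹
Pressure gradient: |∂P/∂n| = 300 Pa / 146000 m = 2.05×10⁻³ Pa/m
Geostrophic balance (pressure-gradient force = Coriolis force):
V_g = (1/(fρ)) |∂P/∂n| = 2.05×10⁻³ / (1.37×10⁻⁴ × 0.642) = 23.4 m/s

23 m/s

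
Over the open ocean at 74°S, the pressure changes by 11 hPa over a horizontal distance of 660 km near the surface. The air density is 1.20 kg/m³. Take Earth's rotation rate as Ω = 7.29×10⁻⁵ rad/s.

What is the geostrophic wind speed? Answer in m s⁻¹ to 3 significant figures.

9.91 m s⁻¹

Coriolis parameter at 74°S:
f = 2Ω sin φ = 2 × 7.29×10⁻⁵ × sin 74° = 1.40×10⁻⁴ s⁻¹
Pressure gradient: |∂P/∂n| = 1100 Pa / 660000 m = 1.67×10⁻³ Pa/m
Geostrophic balance (pressure-gradient force = Coriolis force):
V_g = (1/(fρ)) |∂P/∂n| = 1.67×10⁻³ / (1.40×10⁻⁴ × 1.20) = 9.91 m/s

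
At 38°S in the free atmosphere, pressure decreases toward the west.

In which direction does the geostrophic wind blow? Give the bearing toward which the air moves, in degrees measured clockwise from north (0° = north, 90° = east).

180°

The pressure-gradient force points toward the west (bearing 270°).
Geostrophic balance: in the Southern Hemisphere the Coriolis force deflects motion to the left, so the geostrophic wind blows 90° to the left of the pressure-gradient force (low pressure on the right).
Rotating 270° by 90° counterclockwise gives 180° — the wind blows toward the south.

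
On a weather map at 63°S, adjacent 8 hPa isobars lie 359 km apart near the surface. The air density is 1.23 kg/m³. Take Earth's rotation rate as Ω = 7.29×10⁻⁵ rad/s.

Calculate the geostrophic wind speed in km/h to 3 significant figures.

Coriolis parameter at 63°S:
f = 2Ω sin φ = 2 × 7.29×10⁻⁵ × sin 63° = 1.30×10⁻⁴ s⁻¹
Pressure gradient: |∂P/∂n| = 800 Pa / 359000 m = 2.23×10⁻³ Pa/m
Geostrophic balance (pressure-gradient force = Coriolis force):
V_g = (1/(fρ)) |∂P/∂n| = 2.23×10⁻³ / (1.30×10⁻⁴ × 1.23) = 13.9 m/s
Converting: 13.9 m/s × 3.6 = 50.2 km/h

50.2 km/h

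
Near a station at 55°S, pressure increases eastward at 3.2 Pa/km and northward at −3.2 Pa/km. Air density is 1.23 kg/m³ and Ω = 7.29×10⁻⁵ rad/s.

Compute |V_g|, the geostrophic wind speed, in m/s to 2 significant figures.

Coriolis parameter at 55°S:
f = 2Ω sin φ = 2 × 7.29×10⁻⁵ × sin 55° = 1.19×10⁻⁴ s⁻¹
In the Southern Hemisphere f is negative: f = −1.19×10⁻⁴ s⁻¹.
Component geostrophic relations (x east, y north):
u_g = −(1/(fρ)) ∂P/∂y,  v_g = (1/(fρ)) ∂P/∂x
u_g = −(−3.2×10⁻³)/(−1.19×10⁻⁴ × 1.23) = −21.8 m/s;  v_g = (3.2×10⁻³)/(−1.19×10⁻⁴ × 1.23) = −21.8 m/s
|V_g| = √(u_g² + v_g²) = 30.8 m/s

31 m/s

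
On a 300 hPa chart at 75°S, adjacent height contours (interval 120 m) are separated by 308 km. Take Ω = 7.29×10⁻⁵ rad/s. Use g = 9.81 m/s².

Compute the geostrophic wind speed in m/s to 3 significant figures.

27.1 m/s

Coriolis parameter at 75°S:
f = 2Ω sin φ = 2 × 7.29×10⁻⁵ × sin 75° = 1.41×10⁻⁴ s⁻¹
Height gradient: |∂Z/∂n| = 120 m / 308000 m = 3.90×10⁻⁴
On a pressure surface, geostrophic balance gives V_g = (g/f)|∂Z/∂n|:
V_g = 9.81 × 3.90×10⁻⁴ / 1.41×10⁻⁴ = 27.1 m/s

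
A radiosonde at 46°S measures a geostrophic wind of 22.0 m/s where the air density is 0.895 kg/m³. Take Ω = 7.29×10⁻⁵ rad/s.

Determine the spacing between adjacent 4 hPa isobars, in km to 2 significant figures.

190 km

Coriolis parameter at 46°S:
f = 2Ω sin φ = 2 × 7.29×10⁻⁵ × sin 46° = 1.05×10⁻⁴ s⁻¹
Geostrophic balance rearranged: |∂P/∂n| = f ρ V_g
|∂P/∂n| = 1.05×10⁻⁴ × 0.895 × 22.0 = 2.07×10⁻³ Pa/m
Isobar spacing: Δn = ΔP/|∂P/∂n| = 400 Pa / 2.07×10⁻³ Pa/m = 193697 m ≈ 190 km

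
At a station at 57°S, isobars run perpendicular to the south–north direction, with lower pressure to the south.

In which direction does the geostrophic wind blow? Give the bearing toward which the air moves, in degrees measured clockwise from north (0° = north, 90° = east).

090°

The pressure-gradient force points toward the south (bearing 180°).
Geostrophic balance: in the Southern Hemisphere the Coriolis force deflects motion to the left, so the geostrophic wind blows 90° to the left of the pressure-gradient force (low pressure on the right).
Rotating 180° by 90° counterclockwise gives 090° — the wind blows toward the east.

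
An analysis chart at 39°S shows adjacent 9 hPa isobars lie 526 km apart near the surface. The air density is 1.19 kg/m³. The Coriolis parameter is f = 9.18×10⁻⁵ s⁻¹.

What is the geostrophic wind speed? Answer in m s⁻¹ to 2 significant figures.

Pressure gradient: |∂P/∂n| = 900 Pa / 526000 m = 1.71×10⁻³ Pa/m
Geostrophic balance (pressure-gradient force = Coriolis force):
V_g = (1/(fρ)) |∂P/∂n| = 1.71×10⁻³ / (9.18×10⁻⁵ × 1.19) = 15.7 m/s

16 m s⁻¹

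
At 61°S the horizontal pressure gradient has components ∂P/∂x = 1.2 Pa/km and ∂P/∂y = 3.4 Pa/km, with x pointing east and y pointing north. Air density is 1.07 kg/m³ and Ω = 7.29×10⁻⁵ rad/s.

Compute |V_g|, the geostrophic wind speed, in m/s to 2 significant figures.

26 m/s

Coriolis parameter at 61°S:
f = 2Ω sin φ = 2 × 7.29×10⁻⁵ × sin 61° = 1.28×10⁻⁴ s⁻¹
In the Southern Hemisphere f is negative: f = −1.28×10⁻⁴ s⁻¹.
Component geostrophic relations (x east, y north):
u_g = −(1/(fρ)) ∂P/∂y,  v_g = (1/(fρ)) ∂P/∂x
u_g = −(3.4×10⁻³)/(−1.28×10⁻⁴ × 1.07) = 24.9 m/s;  v_g = (1.2×10⁻³)/(−1.28×10⁻⁴ × 1.07) = −8.79 m/s
|V_g| = √(u_g² + v_g²) = 26.4 m/s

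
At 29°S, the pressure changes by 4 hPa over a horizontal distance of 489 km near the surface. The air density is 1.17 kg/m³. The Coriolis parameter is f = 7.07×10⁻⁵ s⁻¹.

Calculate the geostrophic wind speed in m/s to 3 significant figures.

Pressure gradient: |∂P/∂n| = 400 Pa / 489000 m = 8.18×10⁻⁴ Pa/m
Geostrophic balance (pressure-gradient force = Coriolis force):
V_g = (1/(fρ)) |∂P/∂n| = 8.18×10⁻⁴ / (7.07×10⁻⁵ × 1.17) = 9.89 m/s

9.89 m/s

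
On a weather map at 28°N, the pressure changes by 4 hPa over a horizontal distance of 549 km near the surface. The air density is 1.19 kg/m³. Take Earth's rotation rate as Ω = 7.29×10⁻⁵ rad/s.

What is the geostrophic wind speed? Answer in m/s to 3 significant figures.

8.94 m/s

Coriolis parameter at 28°N:
f = 2Ω sin φ = 2 × 7.29×10⁻⁵ × sin 28° = 6.84×10⁻⁵ s⁻¹
Pressure gradient: |∂P/∂n| = 400 Pa / 549000 m = 7.29×10⁻⁴ Pa/m
Geostrophic balance (pressure-gradient force = Coriolis force):
V_g = (1/(fρ)) |∂P/∂n| = 7.29×10⁻⁴ / (6.84×10⁻⁵ × 1.19) = 8.94 m/s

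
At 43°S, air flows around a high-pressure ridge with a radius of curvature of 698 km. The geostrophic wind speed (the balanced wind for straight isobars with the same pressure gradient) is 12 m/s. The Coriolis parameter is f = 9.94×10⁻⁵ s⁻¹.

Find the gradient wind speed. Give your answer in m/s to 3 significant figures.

Around a high, pressure-gradient force acts outward with centrifugal, so Coriolis balances both:
fV = (1/ρ)|∂P/∂n| + V²/R  →  V² − fR·V + fR·V_g = 0
With fR = 9.94×10⁻⁵ × 698×10³ m = 69.4 m/s:
V = [fR − √((fR)² − 4 fR V_g)]/2 = [69.4 − √(69.4² − 4×69.4×12)]/2 = 15.4 m/s
Supergeostrophic (V > V_g = 12 m/s), as expected around a high.

15.4 m/s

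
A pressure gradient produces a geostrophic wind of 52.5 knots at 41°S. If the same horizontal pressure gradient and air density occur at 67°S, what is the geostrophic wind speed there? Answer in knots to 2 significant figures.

37 knots

With the same pressure gradient and density, V_g ∝ 1/f ∝ 1/sin φ.
V₂ = V₁ · sin φ₁ / sin φ₂ = 52.5 × sin 41° / sin 67°
V₂ = 52.5 × 0.6561/0.9205 = 37 knots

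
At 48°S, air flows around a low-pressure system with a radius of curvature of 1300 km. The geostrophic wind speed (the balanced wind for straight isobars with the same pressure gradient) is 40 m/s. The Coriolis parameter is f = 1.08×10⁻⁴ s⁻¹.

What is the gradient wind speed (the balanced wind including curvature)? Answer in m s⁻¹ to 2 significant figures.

32 m s⁻¹

Around a low, centrifugal force acts outward with Coriolis, so pressure-gradient force balances both:
(1/ρ)|∂P/∂n| = fV + V²/R  →  V² + fR·V − fR·V_g = 0
With fR = 1.08×10⁻⁴ × 1300×10³ m = 140 m/s:
V = [−fR + √((fR)² + 4 fR V_g)]/2 = [−140 + √(140² + 4×140×40)]/2 = 32.5 m/s
Subgeostrophic (V < V_g = 40 m/s), as expected around a low.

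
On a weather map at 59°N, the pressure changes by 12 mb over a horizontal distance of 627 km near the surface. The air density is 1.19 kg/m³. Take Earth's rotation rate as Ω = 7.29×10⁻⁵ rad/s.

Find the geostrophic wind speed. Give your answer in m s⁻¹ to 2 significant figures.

13 m s⁻¹

Coriolis parameter at 59°N:
f = 2Ω sin φ = 2 × 7.29×10⁻⁵ × sin 59° = 1.25×10⁻⁴ s⁻¹
Pressure gradient: |∂P/∂n| = 1200 Pa / 627000 m = 1.91×10⁻³ Pa/m
Geostrophic balance (pressure-gradient force = Coriolis force):
V_g = (1/(fρ)) |∂P/∂n| = 1.91×10⁻³ / (1.25×10⁻⁴ × 1.19) = 12.9 m/s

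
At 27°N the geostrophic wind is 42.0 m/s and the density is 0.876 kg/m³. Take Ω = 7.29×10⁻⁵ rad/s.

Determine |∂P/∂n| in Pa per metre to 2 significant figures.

2.4×10⁻³ Pa/m

Coriolis parameter at 27°N:
f = 2Ω sin φ = 2 × 7.29×10⁻⁵ × sin 27° = 6.62×10⁻⁵ s⁻¹
Geostrophic balance rearranged: |∂P/∂n| = f ρ V_g
|∂P/∂n| = 6.62×10⁻⁵ × 0.876 × 42.0 = 2.44×10⁻³ Pa/m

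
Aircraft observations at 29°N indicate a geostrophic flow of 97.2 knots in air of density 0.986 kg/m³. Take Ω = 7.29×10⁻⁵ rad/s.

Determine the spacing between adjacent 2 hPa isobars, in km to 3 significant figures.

57.4 km

Coriolis parameter at 29°N:
f = 2Ω sin φ = 2 × 7.29×10⁻⁵ × sin 29° = 7.07×10⁻⁵ s⁻¹
Wind speed in SI: 97.2 knots = 50.0 m/s
Geostrophic balance rearranged: |∂P/∂n| = f ρ V_g
|∂P/∂n| = 7.07×10⁻⁵ × 0.986 × 50.0 = 3.49×10⁻³ Pa/m
Isobar spacing: Δn = ΔP/|∂P/∂n| = 200 Pa / 3.49×10⁻³ Pa/m = 57388 m ≈ 57.4 km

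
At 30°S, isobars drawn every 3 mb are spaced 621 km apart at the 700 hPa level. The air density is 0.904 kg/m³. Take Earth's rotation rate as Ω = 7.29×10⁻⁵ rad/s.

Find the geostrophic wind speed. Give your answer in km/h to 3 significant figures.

Coriolis parameter at 30°S:
f = 2Ω sin φ = 2 × 7.29×10⁻⁵ × sin 30° = 7.29×10⁻⁵ s⁻¹
Pressure gradient: |∂P/∂n| = 300 Pa / 621000 m = 4.83×10⁻⁴ Pa/m
Geostrophic balance (pressure-gradient force = Coriolis force):
V_g = (1/(fρ)) |∂P/∂n| = 4.83×10⁻⁴ / (7.29×10⁻⁵ × 0.904) = 7.33 m/s
Converting: 7.33 m/s × 3.6 = 26.4 km/h

26.4 km/h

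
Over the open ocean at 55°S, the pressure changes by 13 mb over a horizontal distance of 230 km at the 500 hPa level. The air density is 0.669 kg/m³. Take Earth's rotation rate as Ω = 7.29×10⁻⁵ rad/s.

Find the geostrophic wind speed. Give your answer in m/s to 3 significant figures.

Coriolis parameter at 55°S:
f = 2Ω sin φ = 2 × 7.29×10⁻⁵ × sin 55° = 1.19×10⁻⁴ s⁻¹
Pressure gradient: |∂P/∂n| = 1300 Pa / 230000 m = 5.65×10⁻³ Pa/m
Geostrophic balance (pressure-gradient force = Coriolis force):
V_g = (1/(fρ)) |∂P/∂n| = 5.65×10⁻³ / (1.19×10⁻⁴ × 0.669) = 70.7 m/s

70.7 m/s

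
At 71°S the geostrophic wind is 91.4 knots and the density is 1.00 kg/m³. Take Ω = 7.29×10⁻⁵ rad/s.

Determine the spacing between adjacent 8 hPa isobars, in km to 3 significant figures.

Coriolis parameter at 71°S:
f = 2Ω sin φ = 2 × 7.29×10⁻⁵ × sin 71° = 1.38×10⁻⁴ s⁻¹
Wind speed in SI: 91.4 knots = 47.0 m/s
Geostrophic balance rearranged: |∂P/∂n| = f ρ V_g
|∂P/∂n| = 1.38×10⁻⁴ × 1.00 × 47.0 = 6.48×10⁻³ Pa/m
Isobar spacing: Δn = ΔP/|∂P/∂n| = 800 Pa / 6.48×10⁻³ Pa/m = 123418 m ≈ 123 km

123 km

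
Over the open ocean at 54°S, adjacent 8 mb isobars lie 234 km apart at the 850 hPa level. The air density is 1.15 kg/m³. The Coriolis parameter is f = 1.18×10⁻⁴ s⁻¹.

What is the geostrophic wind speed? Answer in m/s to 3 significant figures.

25.2 m/s

Pressure gradient: |∂P/∂n| = 800 Pa / 234000 m = 3.42×10⁻³ Pa/m
Geostrophic balance (pressure-gradient force = Coriolis force):
V_g = (1/(fρ)) |∂P/∂n| = 3.42×10⁻³ / (1.18×10⁻⁴ × 1.15) = 25.2 m/s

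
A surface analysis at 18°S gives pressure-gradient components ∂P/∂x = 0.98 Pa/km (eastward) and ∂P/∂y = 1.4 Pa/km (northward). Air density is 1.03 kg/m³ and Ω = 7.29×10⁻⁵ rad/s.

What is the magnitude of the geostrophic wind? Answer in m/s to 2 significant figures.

37 m/s

Coriolis parameter at 18°S:
f = 2Ω sin φ = 2 × 7.29×10⁻⁵ × sin 18° = 4.51×10⁻⁵ s⁻¹
In the Southern Hemisphere f is negative: f = −4.51×10⁻⁵ s⁻¹.
Component geostrophic relations (x east, y north):
u_g = −(1/(fρ)) ∂P/∂y,  v_g = (1/(fρ)) ∂P/∂x
u_g = −(1.4×10⁻³)/(−4.51×10⁻⁵ × 1.03) = 30.2 m/s;  v_g = (0.98×10⁻³)/(−4.51×10⁻⁵ × 1.03) = −21.1 m/s
|V_g| = √(u_g² + v_g²) = 36.8 m/s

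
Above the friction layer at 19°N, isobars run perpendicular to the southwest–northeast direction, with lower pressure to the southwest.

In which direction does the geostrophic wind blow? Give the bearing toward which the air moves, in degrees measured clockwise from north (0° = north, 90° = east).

315°

The pressure-gradient force points toward the southwest (bearing 225°).
Geostrophic balance: in the Northern Hemisphere the Coriolis force deflects motion to the right, so the geostrophic wind blows 90° to the right of the pressure-gradient force (low pressure on the left).
Rotating 225° by 90° clockwise gives 315° — the wind blows toward the northwest.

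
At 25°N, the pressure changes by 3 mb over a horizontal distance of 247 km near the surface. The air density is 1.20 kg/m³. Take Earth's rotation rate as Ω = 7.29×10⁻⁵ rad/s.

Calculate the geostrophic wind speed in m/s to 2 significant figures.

16 m/s

Coriolis parameter at 25°N:
f = 2Ω sin φ = 2 × 7.29×10⁻⁵ × sin 25° = 6.16×10⁻⁵ s⁻¹
Pressure gradient: |∂P/∂n| = 300 Pa / 247000 m = 1.21×10⁻³ Pa/m
Geostrophic balance (pressure-gradient force = Coriolis force):
V_g = (1/(fρ)) |∂P/∂n| = 1.21×10⁻³ / (6.16×10⁻⁵ × 1.20) = 16.4 m/s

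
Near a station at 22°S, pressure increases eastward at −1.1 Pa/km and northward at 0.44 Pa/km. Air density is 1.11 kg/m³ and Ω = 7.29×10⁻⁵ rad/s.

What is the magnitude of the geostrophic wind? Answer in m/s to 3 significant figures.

Coriolis parameter at 22°S:
f = 2Ω sin φ = 2 × 7.29×10⁻⁵ × sin 22° = 5.46×10⁻⁵ s⁻¹
In the Southern Hemisphere f is negative: f = −5.46×10⁻⁵ s⁻¹.
Component geostrophic relations (x east, y north):
u_g = −(1/(fρ)) ∂P/∂y,  v_g = (1/(fρ)) ∂P/∂x
u_g = −(0.44×10⁻³)/(−5.46×10⁻⁵ × 1.11) = 7.26 m/s;  v_g = (−1.1×10⁻³)/(−5.46×10⁻⁵ × 1.11) = 18.1 m/s
|V_g| = √(u_g² + v_g²) = 19.5 m/s

19.5 m/s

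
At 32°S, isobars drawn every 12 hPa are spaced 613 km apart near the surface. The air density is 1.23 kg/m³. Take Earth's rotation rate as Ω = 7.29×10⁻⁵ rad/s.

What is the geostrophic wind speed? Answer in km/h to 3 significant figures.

Coriolis parameter at 32°S:
f = 2Ω sin φ = 2 × 7.29×10⁻⁵ × sin 32° = 7.73×10⁻⁵ s⁻¹
Pressure gradient: |∂P/∂n| = 1200 Pa / 613000 m = 1.96×10⁻³ Pa/m
Geostrophic balance (pressure-gradient force = Coriolis force):
V_g = (1/(fρ)) |∂P/∂n| = 1.96×10⁻³ / (7.73×10⁻⁵ × 1.23) = 20.6 m/s
Converting: 20.6 m/s × 3.6 = 74.2 km/h

74.2 km/h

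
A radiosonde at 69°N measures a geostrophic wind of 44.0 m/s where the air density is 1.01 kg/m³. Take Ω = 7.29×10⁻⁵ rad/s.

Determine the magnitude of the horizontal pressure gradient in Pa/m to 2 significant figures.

Coriolis parameter at 69°N:
f = 2Ω sin φ = 2 × 7.29×10⁻⁵ × sin 69° = 1.36×10⁻⁴ s⁻¹
Geostrophic balance rearranged: |∂P/∂n| = f ρ V_g
|∂P/∂n| = 1.36×10⁻⁴ × 1.01 × 44.0 = 6.05×10⁻³ Pa/m

6.0×10⁻³ Pa/m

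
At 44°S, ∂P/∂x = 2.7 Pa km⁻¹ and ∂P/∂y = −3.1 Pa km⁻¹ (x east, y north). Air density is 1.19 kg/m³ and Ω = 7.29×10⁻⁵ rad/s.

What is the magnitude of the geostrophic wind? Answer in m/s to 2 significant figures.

34 m/s

Coriolis parameter at 44°S:
f = 2Ω sin φ = 2 × 7.29×10⁻⁵ × sin 44° = 1.01×10⁻⁴ s⁻¹
In the Southern Hemisphere f is negative: f = −1.01×10⁻⁴ s⁻¹.
Component geostrophic relations (x east, y north):
u_g = −(1/(fρ)) ∂P/∂y,  v_g = (1/(fρ)) ∂P/∂x
u_g = −(−3.1×10⁻³)/(−1.01×10⁻⁴ × 1.19) = −25.7 m/s;  v_g = (2.7×10⁻³)/(−1.01×10⁻⁴ × 1.19) = −22.4 m/s
|V_g| = √(u_g² + v_g²) = 34.1 m/s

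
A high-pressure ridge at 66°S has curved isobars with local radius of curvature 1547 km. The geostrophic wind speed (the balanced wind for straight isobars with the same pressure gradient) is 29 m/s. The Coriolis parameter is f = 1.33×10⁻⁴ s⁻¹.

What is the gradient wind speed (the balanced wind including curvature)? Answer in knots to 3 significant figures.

Around a high, pressure-gradient force acts outward with centrifugal, so Coriolis balances both:
fV = (1/ρ)|∂P/∂n| + V²/R  →  V² − fR·V + fR·V_g = 0
With fR = 1.33×10⁻⁴ × 1547×10³ m = 206 m/s:
V = [fR − √((fR)² − 4 fR V_g)]/2 = [206 − √(206² − 4×206×29)]/2 = 34.9 m/s
Supergeostrophic (V > V_g = 29 m/s), as expected around a high.
Converting: 34.9 m/s × 1.944 = 67.9 knots

67.9 knots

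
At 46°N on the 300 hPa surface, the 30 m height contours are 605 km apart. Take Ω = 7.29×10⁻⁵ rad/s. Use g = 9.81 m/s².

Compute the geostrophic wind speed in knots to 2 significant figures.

Coriolis parameter at 46°N:
f = 2Ω sin φ = 2 × 7.29×10⁻⁵ × sin 46° = 1.05×10⁻⁴ s⁻¹
Height gradient: |∂Z/∂n| = 30 m / 605000 m = 4.96×10⁻⁵
On a pressure surface, geostrophic balance gives V_g = (g/f)|∂Z/∂n|:
V_g = 9.81 × 4.96×10⁻⁵ / 1.05×10⁻⁴ = 4.64 m/s
Converting: 4.64 m/s × 1.944 = 9.0 knots

9.0 knots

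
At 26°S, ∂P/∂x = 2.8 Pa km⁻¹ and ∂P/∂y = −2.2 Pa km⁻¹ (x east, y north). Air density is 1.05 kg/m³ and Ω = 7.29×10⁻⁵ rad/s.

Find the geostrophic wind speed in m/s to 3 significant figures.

53.1 m/s

Coriolis parameter at 26°S:
f = 2Ω sin φ = 2 × 7.29×10⁻⁵ × sin 26° = 6.39×10⁻⁵ s⁻¹
In the Southern Hemisphere f is negative: f = −6.39×10⁻⁵ s⁻¹.
Component geostrophic relations (x east, y north):
u_g = −(1/(fρ)) ∂P/∂y,  v_g = (1/(fρ)) ∂P/∂x
u_g = −(−2.2×10⁻³)/(−6.39×10⁻⁵ × 1.05) = −32.8 m/s;  v_g = (2.8×10⁻³)/(−6.39×10⁻⁵ × 1.05) = −41.7 m/s
|V_g| = √(u_g² + v_g²) = 53.1 m/s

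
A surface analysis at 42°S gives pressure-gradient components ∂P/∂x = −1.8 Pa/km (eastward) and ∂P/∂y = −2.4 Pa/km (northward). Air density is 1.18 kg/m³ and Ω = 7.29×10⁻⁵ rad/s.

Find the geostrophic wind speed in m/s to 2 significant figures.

Coriolis parameter at 42°S:
f = 2Ω sin φ = 2 × 7.29×10⁻⁵ × sin 42° = 9.76×10⁻⁵ s⁻¹
In the Southern Hemisphere f is negative: f = −9.76×10⁻⁵ s⁻¹.
Component geostrophic relations (x east, y north):
u_g = −(1/(fρ)) ∂P/∂y,  v_g = (1/(fρ)) ∂P/∂x
u_g = −(−2.4×10⁻³)/(−9.76×10⁻⁵ × 1.18) = −20.8 m/s;  v_g = (−1.8×10⁻³)/(−9.76×10⁻⁵ × 1.18) = 15.6 m/s
|V_g| = √(u_g² + v_g²) = 26.1 m/s

26 m/s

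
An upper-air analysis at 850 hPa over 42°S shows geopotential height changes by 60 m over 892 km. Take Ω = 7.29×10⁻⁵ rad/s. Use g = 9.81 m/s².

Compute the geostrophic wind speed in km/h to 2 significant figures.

24 km/h

Coriolis parameter at 42°S:
f = 2Ω sin φ = 2 × 7.29×10⁻⁵ × sin 42° = 9.76×10⁻⁵ s⁻¹
Height gradient: |∂Z/∂n| = 60 m / 892000 m = 6.73×10⁻⁵
On a pressure surface, geostrophic balance gives V_g = (g/f)|∂Z/∂n|:
V_g = 9.81 × 6.73×10⁻⁵ / 9.76×10⁻⁵ = 6.76 m/s
Converting: 6.76 m/s × 3.6 = 24 km/h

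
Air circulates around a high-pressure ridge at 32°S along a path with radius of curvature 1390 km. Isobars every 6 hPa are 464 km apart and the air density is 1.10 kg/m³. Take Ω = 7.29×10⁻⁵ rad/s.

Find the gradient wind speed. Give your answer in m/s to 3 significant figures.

Coriolis parameter at 32°S:
f = 2Ω sin φ = 2 × 7.29×10⁻⁵ × sin 32° = 7.73×10⁻⁵ s⁻¹
Pressure gradient: |∂P/∂n| = 600 Pa / 464000 m = 1.29×10⁻³ Pa/m
Geostrophic speed: V_g = |∂P/∂n|/(fρ) = 1.29×10⁻³/(7.73×10⁻⁵ × 1.10) = 15.2 m/s
Around a high, pressure-gradient force acts outward with centrifugal, so Coriolis balances both:
fV = (1/ρ)|∂P/∂n| + V²/R  →  V² − fR·V + fR·V_g = 0
With fR = 7.73×10⁻⁵ × 1390×10³ m = 107 m/s:
V = [fR − √((fR)² − 4 fR V_g)]/2 = [107 − √(107² − 4×107×15.2)]/2 = 18.4 m/s
Supergeostrophic (V > V_g = 15.2 m/s), as expected around a high.

18.4 m/s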